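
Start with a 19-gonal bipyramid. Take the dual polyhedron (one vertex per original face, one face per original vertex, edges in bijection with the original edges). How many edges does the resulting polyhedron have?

The base solid has V = 21, E = 57, F = 38.
The dual swaps V and F and preserves E: V′ = F = 38, E′ = E = 57, F′ = V = 21.

57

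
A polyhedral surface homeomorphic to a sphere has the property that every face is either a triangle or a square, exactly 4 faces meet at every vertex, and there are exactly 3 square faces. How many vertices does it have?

Let x be the number of triangles; then F = 3 + x.
Edge–face incidences: 2E = 4·3 + 3·x = 12 + 3x.
Every vertex has degree 4, so 4V = 2E.
Euler: V − E + F = 2 ⇒ (2E)/4 − E + (3 + x) = 2.
Multiply by 8: 2·(2E) − 4·(2E) + 8·(3 + x) = 16, i.e. 24 + 8x − 2·(12 + 3x) = 16.
Collecting terms: 2x = 16, so x = 8.
Then 2E = 12 + 3·8 = 36, so E = 18, V = 2E/4 = 9, F = 3 + 8 = 11.

9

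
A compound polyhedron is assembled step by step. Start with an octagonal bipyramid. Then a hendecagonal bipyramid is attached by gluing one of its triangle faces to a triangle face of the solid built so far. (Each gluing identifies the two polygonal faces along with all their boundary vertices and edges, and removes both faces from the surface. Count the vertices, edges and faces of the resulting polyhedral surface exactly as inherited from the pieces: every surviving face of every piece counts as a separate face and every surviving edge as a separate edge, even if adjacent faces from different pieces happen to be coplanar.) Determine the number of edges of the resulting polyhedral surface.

54

An octagonal bipyramid: V=10, E=24, F=16.
Attach a hendecagonal bipyramid (V=13, E=33, F=22) along a 3-gon: merge 3 vertices and 3 edges, delete both glued faces → V=20, E=54, F=36.
Check: V − E + F = 20 − 54 + 36 = 2.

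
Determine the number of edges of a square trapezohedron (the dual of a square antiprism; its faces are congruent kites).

16

The n-trapezohedron (dual of the n-antiprism) has V = 2·4 + 2 = 10, E = 4·4 = 16, F = 2·4 = 8.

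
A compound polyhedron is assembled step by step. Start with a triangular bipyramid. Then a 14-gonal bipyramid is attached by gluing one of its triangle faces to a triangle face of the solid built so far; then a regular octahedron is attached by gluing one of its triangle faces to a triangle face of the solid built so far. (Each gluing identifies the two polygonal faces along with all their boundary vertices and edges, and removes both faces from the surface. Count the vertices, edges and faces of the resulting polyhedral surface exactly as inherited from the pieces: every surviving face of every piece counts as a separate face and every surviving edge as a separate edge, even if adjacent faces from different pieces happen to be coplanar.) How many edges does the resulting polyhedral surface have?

A triangular bipyramid: V=5, E=9, F=6.
Attach a 14-gonal bipyramid (V=16, E=42, F=28) along a 3-gon: merge 3 vertices and 3 edges, delete both glued faces → V=18, E=48, F=32.
Attach a regular octahedron (V=6, E=12, F=8) along a 3-gon: merge 3 vertices and 3 edges, delete both glued faces → V=21, E=57, F=38.
Check: V − E + F = 21 − 57 + 38 = 2.

57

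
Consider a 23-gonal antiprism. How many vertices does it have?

46

An antiprism on an n-gon has two n-gon caps and 2n triangles: V = 2·23 = 46, E = 4·23 = 92, F = 2·23 + 2 = 48.
Check: V − E + F = 46 − 92 + 48 = 2.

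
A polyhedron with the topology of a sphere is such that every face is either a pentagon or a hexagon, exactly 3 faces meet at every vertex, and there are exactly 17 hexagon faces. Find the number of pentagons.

12

Let x be the number of pentagons; then F = 17 + x.
Edge–face incidences: 2E = 6·17 + 5·x = 102 + 5x.
Every vertex has degree 3, so 3V = 2E.
Euler: V − E + F = 2 ⇒ (2E)/3 − E + (17 + x) = 2.
Multiply by 6: 2·(2E) − 3·(2E) + 6·(17 + x) = 12, i.e. 102 + 6x − (102 + 5x) = 12.
Collecting terms: x = 12.
Then 2E = 102 + 5·12 = 162, so E = 81, V = 2E/3 = 54, F = 17 + 12 = 29.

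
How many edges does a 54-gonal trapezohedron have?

The n-trapezohedron (dual of the n-antiprism) has V = 2·54 + 2 = 110, E = 4·54 = 216, F = 2·54 = 108.
Check: V − E + F = 110 − 216 + 108 = 2.

216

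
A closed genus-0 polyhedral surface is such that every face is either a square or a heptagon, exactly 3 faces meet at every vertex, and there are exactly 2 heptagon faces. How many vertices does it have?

Let x be the number of squares; then F = 2 + x.
Edge–face incidences: 2E = 7·2 + 4·x = 14 + 4x.
Every vertex has degree 3, so 3V = 2E.
Euler: V − E + F = 2 ⇒ (2E)/3 − E + (2 + x) = 2.
Multiply by 6: 2·(2E) − 3·(2E) + 6·(2 + x) = 12, i.e. 12 + 6x − (14 + 4x) = 12.
Collecting terms: 2x − 2 = 12, so 2x = 14, so x = 7.
Then 2E = 14 + 4·7 = 42, so E = 21, V = 2E/3 = 14, F = 2 + 7 = 9.

14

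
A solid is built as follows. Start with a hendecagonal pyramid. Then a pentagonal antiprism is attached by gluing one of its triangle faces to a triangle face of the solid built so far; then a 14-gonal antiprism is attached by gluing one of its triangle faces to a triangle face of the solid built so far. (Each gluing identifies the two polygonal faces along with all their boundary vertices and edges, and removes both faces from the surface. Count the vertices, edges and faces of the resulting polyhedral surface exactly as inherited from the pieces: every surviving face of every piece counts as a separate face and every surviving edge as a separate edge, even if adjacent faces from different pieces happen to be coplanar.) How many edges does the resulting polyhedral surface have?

92

A hendecagonal pyramid: V=12, E=22, F=12.
Attach a pentagonal antiprism (V=10, E=20, F=12) along a 3-gon: merge 3 vertices and 3 edges, delete both glued faces → V=19, E=39, F=22.
Attach a 14-gonal antiprism (V=28, E=56, F=30) along a 3-gon: merge 3 vertices and 3 edges, delete both glued faces → V=44, E=92, F=50.
Check: V − E + F = 44 − 92 + 50 = 2.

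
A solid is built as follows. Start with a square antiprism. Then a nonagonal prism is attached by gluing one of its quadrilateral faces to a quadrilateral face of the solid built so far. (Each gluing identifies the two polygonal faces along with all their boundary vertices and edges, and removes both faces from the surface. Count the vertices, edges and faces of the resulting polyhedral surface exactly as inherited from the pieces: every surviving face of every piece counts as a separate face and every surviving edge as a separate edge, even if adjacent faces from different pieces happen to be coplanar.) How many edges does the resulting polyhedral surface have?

A square antiprism: V=8, E=16, F=10.
Attach a nonagonal prism (V=18, E=27, F=11) along a 4-gon: merge 4 vertices and 4 edges, delete both glued faces → V=22, E=39, F=19.
Check: V − E + F = 22 − 39 + 19 = 2.

39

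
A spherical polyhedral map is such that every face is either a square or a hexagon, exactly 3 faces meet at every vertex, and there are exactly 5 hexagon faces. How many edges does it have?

Let x be the number of squares; then F = 5 + x.
Edge–face incidences: 2E = 6·5 + 4·x = 30 + 4x.
Every vertex has degree 3, so 3V = 2E.
Euler: V − E + F = 2 ⇒ (2E)/3 − E + (5 + x) = 2.
Multiply by 6: 2·(2E) − 3·(2E) + 6·(5 + x) = 12, i.e. 30 + 6x − (30 + 4x) = 12.
Collecting terms: 2x = 12, so x = 6.
Then 2E = 30 + 4·6 = 54, so E = 27, V = 2E/3 = 18, F = 5 + 6 = 11.

27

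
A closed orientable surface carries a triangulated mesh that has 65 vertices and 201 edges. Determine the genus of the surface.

Every face is a triangle and each edge borders two faces, so 3F = 2·201, giving F = 134.
χ = V − E + F = 65 − 201 + 134 = -2.
For a closed orientable surface χ = 2 − 2g, so g = (2 − (-2))/2 = 2.

2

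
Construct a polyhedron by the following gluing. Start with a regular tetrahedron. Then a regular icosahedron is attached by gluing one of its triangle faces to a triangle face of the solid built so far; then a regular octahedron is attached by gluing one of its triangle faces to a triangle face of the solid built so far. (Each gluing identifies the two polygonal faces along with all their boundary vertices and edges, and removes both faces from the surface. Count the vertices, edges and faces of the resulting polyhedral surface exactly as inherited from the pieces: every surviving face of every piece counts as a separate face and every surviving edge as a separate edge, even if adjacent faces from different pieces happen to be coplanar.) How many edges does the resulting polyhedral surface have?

42

A regular tetrahedron: V=4, E=6, F=4.
Attach a regular icosahedron (V=12, E=30, F=20) along a 3-gon: merge 3 vertices and 3 edges, delete both glued faces → V=13, E=33, F=22.
Attach a regular octahedron (V=6, E=12, F=8) along a 3-gon: merge 3 vertices and 3 edges, delete both glued faces → V=16, E=42, F=28.
Check: V − E + F = 16 − 42 + 28 = 2.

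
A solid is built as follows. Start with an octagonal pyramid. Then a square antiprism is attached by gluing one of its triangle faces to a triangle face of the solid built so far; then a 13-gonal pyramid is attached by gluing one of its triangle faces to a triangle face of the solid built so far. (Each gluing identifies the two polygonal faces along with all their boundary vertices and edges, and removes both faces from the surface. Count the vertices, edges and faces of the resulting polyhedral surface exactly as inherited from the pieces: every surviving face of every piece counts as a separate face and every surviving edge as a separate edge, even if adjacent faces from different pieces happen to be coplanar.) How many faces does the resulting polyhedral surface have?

An octagonal pyramid: V=9, E=16, F=9.
Attach a square antiprism (V=8, E=16, F=10) along a 3-gon: merge 3 vertices and 3 edges, delete both glued faces → V=14, E=29, F=17.
Attach a 13-gonal pyramid (V=14, E=26, F=14) along a 3-gon: merge 3 vertices and 3 edges, delete both glued faces → V=25, E=52, F=29.
Check: V − E + F = 25 − 52 + 29 = 2.

29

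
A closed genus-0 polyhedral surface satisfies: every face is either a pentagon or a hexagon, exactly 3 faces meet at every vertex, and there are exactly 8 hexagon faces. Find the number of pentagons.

Let x be the number of pentagons; then F = 8 + x.
Edge–face incidences: 2E = 6·8 + 5·x = 48 + 5x.
Every vertex has degree 3, so 3V = 2E.
Euler: V − E + F = 2 ⇒ (2E)/3 − E + (8 + x) = 2.
Multiply by 6: 2·(2E) − 3·(2E) + 6·(8 + x) = 12, i.e. 48 + 6x − (48 + 5x) = 12.
Collecting terms: x = 12.
Then 2E = 48 + 5·12 = 108, so E = 54, V = 2E/3 = 36, F = 8 + 12 = 20.

12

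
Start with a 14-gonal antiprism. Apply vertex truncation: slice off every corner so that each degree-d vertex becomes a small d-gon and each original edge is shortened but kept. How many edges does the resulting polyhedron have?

168

The base solid has V = 28, E = 56, F = 30.
Truncation replaces each original edge-end by a new vertex, so V′ = 2E = 112.
Each original edge survives, and each old vertex of degree d contributes d new edges; summing degrees gives Σd = 2E, so E′ = E + 2E = 3E = 168.
Each original face survives and each original vertex becomes one new face: F′ = F + V = 58.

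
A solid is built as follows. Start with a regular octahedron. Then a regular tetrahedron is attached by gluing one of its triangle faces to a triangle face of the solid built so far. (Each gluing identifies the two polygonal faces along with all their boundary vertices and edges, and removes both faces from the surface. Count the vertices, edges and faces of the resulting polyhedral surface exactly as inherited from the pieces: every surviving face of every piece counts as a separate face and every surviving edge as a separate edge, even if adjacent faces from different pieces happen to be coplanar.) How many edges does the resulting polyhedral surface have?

A regular octahedron: V=6, E=12, F=8.
Attach a regular tetrahedron (V=4, E=6, F=4) along a 3-gon: merge 3 vertices and 3 edges, delete both glued faces → V=7, E=15, F=10.
Check: V − E + F = 7 − 15 + 10 = 2.

15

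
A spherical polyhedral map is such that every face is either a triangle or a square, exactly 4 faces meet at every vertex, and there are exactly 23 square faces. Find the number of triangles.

8

Let x be the number of triangles; then F = 23 + x.
Edge–face incidences: 2E = 4·23 + 3·x = 92 + 3x.
Every vertex has degree 4, so 4V = 2E.
Euler: V − E + F = 2 ⇒ (2E)/4 − E + (23 + x) = 2.
Multiply by 8: 2·(2E) − 4·(2E) + 8·(23 + x) = 16, i.e. 184 + 8x − 2·(92 + 3x) = 16.
Collecting terms: 2x = 16, so x = 8.
Then 2E = 92 + 3·8 = 116, so E = 58, V = 2E/4 = 29, F = 23 + 8 = 31.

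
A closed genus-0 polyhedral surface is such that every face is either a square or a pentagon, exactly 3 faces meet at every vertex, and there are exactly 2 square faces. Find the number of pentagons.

8

Let x be the number of pentagons; then F = 2 + x.
Edge–face incidences: 2E = 4·2 + 5·x = 8 + 5x.
Every vertex has degree 3, so 3V = 2E.
Euler: V − E + F = 2 ⇒ (2E)/3 − E + (2 + x) = 2.
Multiply by 6: 2·(2E) − 3·(2E) + 6·(2 + x) = 12, i.e. 12 + 6x − (8 + 5x) = 12.
Collecting terms: x + 4 = 12, so x = 8.
Then 2E = 8 + 5·8 = 48, so E = 24, V = 2E/3 = 16, F = 2 + 8 = 10.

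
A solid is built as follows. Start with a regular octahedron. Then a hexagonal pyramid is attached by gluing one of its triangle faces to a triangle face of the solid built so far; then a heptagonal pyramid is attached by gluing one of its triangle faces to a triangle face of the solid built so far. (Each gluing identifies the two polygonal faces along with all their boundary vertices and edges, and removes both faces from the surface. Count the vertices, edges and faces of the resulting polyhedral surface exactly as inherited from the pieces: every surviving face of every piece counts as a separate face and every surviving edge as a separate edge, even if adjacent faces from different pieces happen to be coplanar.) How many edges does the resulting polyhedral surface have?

32

A regular octahedron: V=6, E=12, F=8.
Attach a hexagonal pyramid (V=7, E=12, F=7) along a 3-gon: merge 3 vertices and 3 edges, delete both glued faces → V=10, E=21, F=13.
Attach a heptagonal pyramid (V=8, E=14, F=8) along a 3-gon: merge 3 vertices and 3 edges, delete both glued faces → V=15, E=32, F=19.
Check: V − E + F = 15 − 32 + 19 = 2.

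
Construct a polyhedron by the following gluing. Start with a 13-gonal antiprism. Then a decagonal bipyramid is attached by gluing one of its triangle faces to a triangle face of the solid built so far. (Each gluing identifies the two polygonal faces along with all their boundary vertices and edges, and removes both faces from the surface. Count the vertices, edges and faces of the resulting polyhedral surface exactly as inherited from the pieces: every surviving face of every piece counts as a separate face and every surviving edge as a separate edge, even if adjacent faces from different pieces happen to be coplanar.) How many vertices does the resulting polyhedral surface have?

A 13-gonal antiprism: V=26, E=52, F=28.
Attach a decagonal bipyramid (V=12, E=30, F=20) along a 3-gon: merge 3 vertices and 3 edges, delete both glued faces → V=35, E=79, F=46.
Check: V − E + F = 35 − 79 + 46 = 2.

35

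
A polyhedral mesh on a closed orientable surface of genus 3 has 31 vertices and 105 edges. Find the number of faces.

For a closed orientable surface of genus 3, χ = 2 − 2·3 = -4.
F = -4 − V + E = -4 − 31 + 105 = 70.

70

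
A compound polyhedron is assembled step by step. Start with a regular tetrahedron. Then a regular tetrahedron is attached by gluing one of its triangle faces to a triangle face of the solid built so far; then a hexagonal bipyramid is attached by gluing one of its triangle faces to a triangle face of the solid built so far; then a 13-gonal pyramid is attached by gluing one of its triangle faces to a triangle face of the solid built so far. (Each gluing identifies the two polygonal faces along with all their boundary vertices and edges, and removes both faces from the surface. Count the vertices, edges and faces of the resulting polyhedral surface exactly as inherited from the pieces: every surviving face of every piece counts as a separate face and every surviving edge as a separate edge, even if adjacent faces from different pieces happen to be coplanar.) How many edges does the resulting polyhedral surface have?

47

A regular tetrahedron: V=4, E=6, F=4.
Attach a regular tetrahedron (V=4, E=6, F=4) along a 3-gon: merge 3 vertices and 3 edges, delete both glued faces → V=5, E=9, F=6.
Attach a hexagonal bipyramid (V=8, E=18, F=12) along a 3-gon: merge 3 vertices and 3 edges, delete both glued faces → V=10, E=24, F=16.
Attach a 13-gonal pyramid (V=14, E=26, F=14) along a 3-gon: merge 3 vertices and 3 edges, delete both glued faces → V=21, E=47, F=28.
Check: V − E + F = 21 − 47 + 28 = 2.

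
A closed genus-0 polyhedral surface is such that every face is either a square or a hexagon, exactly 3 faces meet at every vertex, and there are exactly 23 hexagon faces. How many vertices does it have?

54

Let x be the number of squares; then F = 23 + x.
Edge–face incidences: 2E = 6·23 + 4·x = 138 + 4x.
Every vertex has degree 3, so 3V = 2E.
Euler: V − E + F = 2 ⇒ (2E)/3 − E + (23 + x) = 2.
Multiply by 6: 2·(2E) − 3·(2E) + 6·(23 + x) = 12, i.e. 138 + 6x − (138 + 4x) = 12.
Collecting terms: 2x = 12, so x = 6.
Then 2E = 138 + 4·6 = 162, so E = 81, V = 2E/3 = 54, F = 23 + 6 = 29.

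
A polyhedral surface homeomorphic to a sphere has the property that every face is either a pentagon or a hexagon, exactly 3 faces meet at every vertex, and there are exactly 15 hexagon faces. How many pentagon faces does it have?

Let x be the number of pentagons; then F = 15 + x.
Edge–face incidences: 2E = 6·15 + 5·x = 90 + 5x.
Every vertex has degree 3, so 3V = 2E.
Euler: V − E + F = 2 ⇒ (2E)/3 − E + (15 + x) = 2.
Multiply by 6: 2·(2E) − 3·(2E) + 6·(15 + x) = 12, i.e. 90 + 6x − (90 + 5x) = 12.
Collecting terms: x = 12.
Then 2E = 90 + 5·12 = 150, so E = 75, V = 2E/3 = 50, F = 15 + 12 = 27.

12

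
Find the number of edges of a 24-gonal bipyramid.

72

A bipyramid over an n-gon has 2n triangular faces and n + 2 vertices: V = 24 + 2 = 26, E = 3·24 = 72, F = 2·24 = 48.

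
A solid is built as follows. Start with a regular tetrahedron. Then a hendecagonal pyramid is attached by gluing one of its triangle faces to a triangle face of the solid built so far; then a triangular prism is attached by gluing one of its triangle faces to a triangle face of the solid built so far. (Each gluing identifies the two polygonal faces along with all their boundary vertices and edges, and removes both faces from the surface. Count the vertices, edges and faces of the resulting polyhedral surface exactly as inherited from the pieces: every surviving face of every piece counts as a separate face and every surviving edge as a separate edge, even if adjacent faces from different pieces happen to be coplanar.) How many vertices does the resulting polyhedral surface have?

16

A regular tetrahedron: V=4, E=6, F=4.
Attach a hendecagonal pyramid (V=12, E=22, F=12) along a 3-gon: merge 3 vertices and 3 edges, delete both glued faces → V=13, E=25, F=14.
Attach a triangular prism (V=6, E=9, F=5) along a 3-gon: merge 3 vertices and 3 edges, delete both glued faces → V=16, E=31, F=17.
Check: V − E + F = 16 − 31 + 17 = 2.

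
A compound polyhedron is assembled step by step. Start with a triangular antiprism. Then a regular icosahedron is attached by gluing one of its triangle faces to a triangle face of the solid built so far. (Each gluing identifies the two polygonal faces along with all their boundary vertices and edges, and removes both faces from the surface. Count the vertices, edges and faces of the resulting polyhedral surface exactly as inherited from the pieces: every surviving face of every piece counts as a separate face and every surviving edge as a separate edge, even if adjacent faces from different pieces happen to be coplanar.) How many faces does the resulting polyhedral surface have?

A triangular antiprism: V=6, E=12, F=8.
Attach a regular icosahedron (V=12, E=30, F=20) along a 3-gon: merge 3 vertices and 3 edges, delete both glued faces → V=15, E=39, F=26.
Check: V − E + F = 15 − 39 + 26 = 2.

26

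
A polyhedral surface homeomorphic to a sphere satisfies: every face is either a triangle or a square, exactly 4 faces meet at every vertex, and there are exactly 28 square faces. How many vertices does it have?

Let x be the number of triangles; then F = 28 + x.
Edge–face incidences: 2E = 4·28 + 3·x = 112 + 3x.
Every vertex has degree 4, so 4V = 2E.
Euler: V − E + F = 2 ⇒ (2E)/4 − E + (28 + x) = 2.
Multiply by 8: 2·(2E) − 4·(2E) + 8·(28 + x) = 16, i.e. 224 + 8x − 2·(112 + 3x) = 16.
Collecting terms: 2x = 16, so x = 8.
Then 2E = 112 + 3·8 = 136, so E = 68, V = 2E/4 = 34, F = 28 + 8 = 36.

34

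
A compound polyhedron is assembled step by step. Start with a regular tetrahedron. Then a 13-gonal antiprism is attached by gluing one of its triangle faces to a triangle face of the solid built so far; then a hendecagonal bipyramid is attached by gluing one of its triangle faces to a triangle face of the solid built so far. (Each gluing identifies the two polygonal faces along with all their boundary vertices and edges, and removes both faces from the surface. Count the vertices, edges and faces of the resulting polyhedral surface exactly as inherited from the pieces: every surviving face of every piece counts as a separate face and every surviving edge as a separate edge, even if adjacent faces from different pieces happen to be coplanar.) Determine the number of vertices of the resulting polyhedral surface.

A regular tetrahedron: V=4, E=6, F=4.
Attach a 13-gonal antiprism (V=26, E=52, F=28) along a 3-gon: merge 3 vertices and 3 edges, delete both glued faces → V=27, E=55, F=30.
Attach a hendecagonal bipyramid (V=13, E=33, F=22) along a 3-gon: merge 3 vertices and 3 edges, delete both glued faces → V=37, E=85, F=50.
Check: V − E + F = 37 − 85 + 50 = 2.

37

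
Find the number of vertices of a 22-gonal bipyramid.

A bipyramid over an n-gon has 2n triangular faces and n + 2 vertices: V = 22 + 2 = 24, E = 3·22 = 66, F = 2·22 = 44.

24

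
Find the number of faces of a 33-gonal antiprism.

An antiprism on an n-gon has two n-gon caps and 2n triangles: V = 2·33 = 66, E = 4·33 = 132, F = 2·33 + 2 = 68.

68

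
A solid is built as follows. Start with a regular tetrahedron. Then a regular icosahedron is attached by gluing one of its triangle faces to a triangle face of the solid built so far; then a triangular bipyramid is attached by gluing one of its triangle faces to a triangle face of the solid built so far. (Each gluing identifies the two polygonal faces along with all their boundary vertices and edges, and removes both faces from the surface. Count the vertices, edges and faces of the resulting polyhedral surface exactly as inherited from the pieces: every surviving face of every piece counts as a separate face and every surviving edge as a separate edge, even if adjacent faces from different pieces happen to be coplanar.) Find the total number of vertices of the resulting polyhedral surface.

15

A regular tetrahedron: V=4, E=6, F=4.
Attach a regular icosahedron (V=12, E=30, F=20) along a 3-gon: merge 3 vertices and 3 edges, delete both glued faces → V=13, E=33, F=22.
Attach a triangular bipyramid (V=5, E=9, F=6) along a 3-gon: merge 3 vertices and 3 edges, delete both glued faces → V=15, E=39, F=26.
Check: V − E + F = 15 − 39 + 26 = 2.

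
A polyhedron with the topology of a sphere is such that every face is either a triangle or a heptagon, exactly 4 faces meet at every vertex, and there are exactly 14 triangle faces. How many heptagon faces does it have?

2

Let x be the number of heptagons; then F = 14 + x.
Edge–face incidences: 2E = 3·14 + 7·x = 42 + 7x.
Every vertex has degree 4, so 4V = 2E.
Euler: V − E + F = 2 ⇒ (2E)/4 − E + (14 + x) = 2.
Multiply by 8: 2·(2E) − 4·(2E) + 8·(14 + x) = 16, i.e. 112 + 8x − 2·(42 + 7x) = 16.
Collecting terms: −6x + 28 = 16, so −6x = −12, so x = 2.
Then 2E = 42 + 7·2 = 56, so E = 28, V = 2E/4 = 14, F = 14 + 2 = 16.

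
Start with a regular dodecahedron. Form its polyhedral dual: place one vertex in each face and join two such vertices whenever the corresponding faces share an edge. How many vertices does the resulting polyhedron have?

12

The base solid has V = 20, E = 30, F = 12.
The dual swaps V and F and preserves E: V′ = F = 12, E′ = E = 30, F′ = V = 20.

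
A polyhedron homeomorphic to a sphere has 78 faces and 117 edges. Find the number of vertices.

41

Here V − E + F = 2.
V = 2 + E − F = 2 + 117 − 78 = 41.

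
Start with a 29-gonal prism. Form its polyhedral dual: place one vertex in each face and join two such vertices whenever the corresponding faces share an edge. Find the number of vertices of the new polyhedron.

The base solid has V = 58, E = 87, F = 31.
The dual swaps V and F and preserves E: V′ = F = 31, E′ = E = 87, F′ = V = 58.

31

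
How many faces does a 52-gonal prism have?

54

A prism on an n-gon has two n-gon bases and n rectangular sides: V = 2·52 = 104, E = 3·52 = 156, F = 52 + 2 = 54.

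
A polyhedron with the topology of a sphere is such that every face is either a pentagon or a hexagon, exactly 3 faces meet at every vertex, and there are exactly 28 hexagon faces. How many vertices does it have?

Let x be the number of pentagons; then F = 28 + x.
Edge–face incidences: 2E = 6·28 + 5·x = 168 + 5x.
Every vertex has degree 3, so 3V = 2E.
Euler: V − E + F = 2 ⇒ (2E)/3 − E + (28 + x) = 2.
Multiply by 6: 2·(2E) − 3·(2E) + 6·(28 + x) = 12, i.e. 168 + 6x − (168 + 5x) = 12.
Collecting terms: x = 12.
Then 2E = 168 + 5·12 = 228, so E = 114, V = 2E/3 = 76, F = 28 + 12 = 40.

76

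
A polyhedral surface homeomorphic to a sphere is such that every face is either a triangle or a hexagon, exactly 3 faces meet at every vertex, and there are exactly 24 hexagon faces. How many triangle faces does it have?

4

Let x be the number of triangles; then F = 24 + x.
Edge–face incidences: 2E = 6·24 + 3·x = 144 + 3x.
Every vertex has degree 3, so 3V = 2E.
Euler: V − E + F = 2 ⇒ (2E)/3 − E + (24 + x) = 2.
Multiply by 6: 2·(2E) − 3·(2E) + 6·(24 + x) = 12, i.e. 144 + 6x − (144 + 3x) = 12.
Collecting terms: 3x = 12, so x = 4.
Then 2E = 144 + 3·4 = 156, so E = 78, V = 2E/3 = 52, F = 24 + 4 = 28.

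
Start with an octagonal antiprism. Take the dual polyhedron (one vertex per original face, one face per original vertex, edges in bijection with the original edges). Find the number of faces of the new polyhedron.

16

The base solid has V = 16, E = 32, F = 18.
The dual swaps V and F and preserves E: V′ = F = 18, E′ = E = 32, F′ = V = 16.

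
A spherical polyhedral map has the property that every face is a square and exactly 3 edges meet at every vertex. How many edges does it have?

Each face has 4 edges and each edge borders two faces, so 2E = 4F.
Each vertex has degree 3, so 3V = 2E and hence V = 4F/3.
Euler: V − E + F = 2 ⇒ (4F/3) − (4F/2) + F = 2.
Multiply by 6: (8 − 12 + 6)F = 12, i.e. 2F = 12.
So F = 6, E = 4·6/2 = 12, V = 4·6/3 = 8.

12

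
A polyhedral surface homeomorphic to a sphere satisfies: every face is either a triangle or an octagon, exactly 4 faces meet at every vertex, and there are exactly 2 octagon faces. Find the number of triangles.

Let x be the number of triangles; then F = 2 + x.
Edge–face incidences: 2E = 8·2 + 3·x = 16 + 3x.
Every vertex has degree 4, so 4V = 2E.
Euler: V − E + F = 2 ⇒ (2E)/4 − E + (2 + x) = 2.
Multiply by 8: 2·(2E) − 4·(2E) + 8·(2 + x) = 16, i.e. 16 + 8x − 2·(16 + 3x) = 16.
Collecting terms: 2x − 16 = 16, so 2x = 32, so x = 16.
Then 2E = 16 + 3·16 = 64, so E = 32, V = 2E/4 = 16, F = 2 + 16 = 18.

16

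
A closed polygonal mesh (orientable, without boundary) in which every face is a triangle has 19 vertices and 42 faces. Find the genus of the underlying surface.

2

Every face is a triangle, so 2E = 3·42 = 126, giving E = 63.
χ = V − E + F = 19 − 63 + 42 = -2.
For a closed orientable surface χ = 2 − 2g, so g = (2 − (-2))/2 = 2.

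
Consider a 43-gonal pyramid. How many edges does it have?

A pyramid on an n-gon base has one n-gon and n triangles: V = 43 + 1 = 44, E = 2·43 = 86, F = 43 + 1 = 44.

86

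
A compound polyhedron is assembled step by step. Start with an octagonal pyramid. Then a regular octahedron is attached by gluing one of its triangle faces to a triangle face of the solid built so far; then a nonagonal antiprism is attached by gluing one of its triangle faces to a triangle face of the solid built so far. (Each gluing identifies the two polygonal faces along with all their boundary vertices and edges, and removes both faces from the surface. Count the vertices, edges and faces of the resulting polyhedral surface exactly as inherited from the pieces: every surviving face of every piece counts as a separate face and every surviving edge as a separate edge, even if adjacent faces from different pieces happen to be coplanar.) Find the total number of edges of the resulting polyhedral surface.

An octagonal pyramid: V=9, E=16, F=9.
Attach a regular octahedron (V=6, E=12, F=8) along a 3-gon: merge 3 vertices and 3 edges, delete both glued faces → V=12, E=25, F=15.
Attach a nonagonal antiprism (V=18, E=36, F=20) along a 3-gon: merge 3 vertices and 3 edges, delete both glued faces → V=27, E=58, F=33.
Check: V − E + F = 27 − 58 + 33 = 2.

58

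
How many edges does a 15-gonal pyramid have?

A pyramid on an n-gon base has one n-gon and n triangles: V = 15 + 1 = 16, E = 2·15 = 30, F = 15 + 1 = 16.
Check: V − E + F = 16 − 30 + 16 = 2.

30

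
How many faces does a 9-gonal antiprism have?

20

An antiprism on an n-gon has two n-gon caps and 2n triangles: V = 2·9 = 18, E = 4·9 = 36, F = 2·9 + 2 = 20.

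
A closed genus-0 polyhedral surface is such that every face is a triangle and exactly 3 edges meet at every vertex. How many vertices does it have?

Each face has 3 edges and each edge borders two faces, so 2E = 3F.
Each vertex has degree 3, so 3V = 2E and hence V = 3F/3.
Euler: V − E + F = 2 ⇒ (3F/3) − (3F/2) + F = 2.
Multiply by 6: (6 − 9 + 6)F = 12, i.e. 3F = 12.
So F = 4, E = 3·4/2 = 6, V = 3·4/3 = 4.

4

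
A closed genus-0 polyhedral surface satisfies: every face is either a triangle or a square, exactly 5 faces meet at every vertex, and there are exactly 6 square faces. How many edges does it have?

Let x be the number of triangles; then F = 6 + x.
Edge–face incidences: 2E = 4·6 + 3·x = 24 + 3x.
Every vertex has degree 5, so 5V = 2E.
Euler: V − E + F = 2 ⇒ (2E)/5 − E + (6 + x) = 2.
Multiply by 10: 2·(2E) − 5·(2E) + 10·(6 + x) = 20, i.e. 60 + 10x − 3·(24 + 3x) = 20.
Collecting terms: x − 12 = 20, so x = 32.
Then 2E = 24 + 3·32 = 120, so E = 60, V = 2E/5 = 24, F = 6 + 32 = 38.

60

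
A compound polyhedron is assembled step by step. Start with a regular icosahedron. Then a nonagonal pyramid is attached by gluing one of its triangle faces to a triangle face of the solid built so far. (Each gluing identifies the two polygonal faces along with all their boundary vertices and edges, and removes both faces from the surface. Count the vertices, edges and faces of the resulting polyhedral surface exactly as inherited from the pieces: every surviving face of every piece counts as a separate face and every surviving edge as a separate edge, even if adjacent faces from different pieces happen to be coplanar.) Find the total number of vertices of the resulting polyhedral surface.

19

A regular icosahedron: V=12, E=30, F=20.
Attach a nonagonal pyramid (V=10, E=18, F=10) along a 3-gon: merge 3 vertices and 3 edges, delete both glued faces → V=19, E=45, F=28.
Check: V − E + F = 19 − 45 + 28 = 2.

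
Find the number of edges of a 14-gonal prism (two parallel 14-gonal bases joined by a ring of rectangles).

A prism on an n-gon has two n-gon bases and n rectangular sides: V = 2·14 = 28, E = 3·14 = 42, F = 14 + 2 = 16.

42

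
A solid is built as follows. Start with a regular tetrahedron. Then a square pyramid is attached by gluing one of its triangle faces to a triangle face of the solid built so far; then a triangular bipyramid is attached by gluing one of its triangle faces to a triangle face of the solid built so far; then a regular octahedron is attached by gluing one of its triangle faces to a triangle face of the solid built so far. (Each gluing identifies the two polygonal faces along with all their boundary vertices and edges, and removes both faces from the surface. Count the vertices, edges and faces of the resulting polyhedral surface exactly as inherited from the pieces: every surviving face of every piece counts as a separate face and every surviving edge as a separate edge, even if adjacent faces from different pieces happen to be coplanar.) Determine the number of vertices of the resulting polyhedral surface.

11

A regular tetrahedron: V=4, E=6, F=4.
Attach a square pyramid (V=5, E=8, F=5) along a 3-gon: merge 3 vertices and 3 edges, delete both glued faces → V=6, E=11, F=7.
Attach a triangular bipyramid (V=5, E=9, F=6) along a 3-gon: merge 3 vertices and 3 edges, delete both glued faces → V=8, E=17, F=11.
Attach a regular octahedron (V=6, E=12, F=8) along a 3-gon: merge 3 vertices and 3 edges, delete both glued faces → V=11, E=26, F=17.
Check: V − E + F = 11 − 26 + 17 = 2.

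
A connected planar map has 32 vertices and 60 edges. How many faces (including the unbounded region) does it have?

Euler's formula for a connected plane graph: V − E + F = 2, so F = 2 − 32 + 60 = 30.

30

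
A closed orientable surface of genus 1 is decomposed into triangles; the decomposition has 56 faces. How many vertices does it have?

χ = 2 − 2·1 = 0, and every face is a triangle so 3F = 2E.
E = 3·56/2 = 84. Then V = 0 + E − F = 0 + 84 − 56 = 28.

28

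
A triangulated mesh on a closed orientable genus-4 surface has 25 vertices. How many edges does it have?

χ = 2 − 2·4 = -6, and every face is a triangle so 3F = 2E.
V − E + F = -6 with E = 3F/2 gives 25 − (3/2 − 1)·F = -6, so F = 62 and E = 93.

93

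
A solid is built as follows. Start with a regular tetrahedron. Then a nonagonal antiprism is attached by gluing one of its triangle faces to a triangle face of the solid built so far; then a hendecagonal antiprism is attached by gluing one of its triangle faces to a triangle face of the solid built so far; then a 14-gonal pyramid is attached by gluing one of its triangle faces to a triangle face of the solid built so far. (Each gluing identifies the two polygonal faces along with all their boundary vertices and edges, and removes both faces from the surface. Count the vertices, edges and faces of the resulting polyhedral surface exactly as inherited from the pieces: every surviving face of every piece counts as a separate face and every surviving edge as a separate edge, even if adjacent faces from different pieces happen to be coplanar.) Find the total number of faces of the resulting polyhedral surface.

A regular tetrahedron: V=4, E=6, F=4.
Attach a nonagonal antiprism (V=18, E=36, F=20) along a 3-gon: merge 3 vertices and 3 edges, delete both glued faces → V=19, E=39, F=22.
Attach a hendecagonal antiprism (V=22, E=44, F=24) along a 3-gon: merge 3 vertices and 3 edges, delete both glued faces → V=38, E=80, F=44.
Attach a 14-gonal pyramid (V=15, E=28, F=15) along a 3-gon: merge 3 vertices and 3 edges, delete both glued faces → V=50, E=105, F=57.
Check: V − E + F = 50 − 105 + 57 = 2.

57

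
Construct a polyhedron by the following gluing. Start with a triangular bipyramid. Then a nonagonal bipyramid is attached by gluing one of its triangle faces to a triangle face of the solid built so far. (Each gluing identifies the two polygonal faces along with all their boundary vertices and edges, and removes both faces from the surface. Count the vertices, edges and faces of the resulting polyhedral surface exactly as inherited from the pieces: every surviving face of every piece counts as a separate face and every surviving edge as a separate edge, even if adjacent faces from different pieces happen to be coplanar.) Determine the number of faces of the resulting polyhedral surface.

A triangular bipyramid: V=5, E=9, F=6.
Attach a nonagonal bipyramid (V=11, E=27, F=18) along a 3-gon: merge 3 vertices and 3 edges, delete both glued faces → V=13, E=33, F=22.
Check: V − E + F = 13 − 33 + 22 = 2.

22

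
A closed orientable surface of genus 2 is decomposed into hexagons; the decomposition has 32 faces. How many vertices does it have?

62

χ = 2 − 2·2 = -2, and every face is a hexagon so 6F = 2E.
E = 6·32/2 = 96. Then V = -2 + E − F = -2 + 96 − 32 = 62.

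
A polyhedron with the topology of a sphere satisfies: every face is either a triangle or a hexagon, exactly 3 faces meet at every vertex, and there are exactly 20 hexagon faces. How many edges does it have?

Let x be the number of triangles; then F = 20 + x.
Edge–face incidences: 2E = 6·20 + 3·x = 120 + 3x.
Every vertex has degree 3, so 3V = 2E.
Euler: V − E + F = 2 ⇒ (2E)/3 − E + (20 + x) = 2.
Multiply by 6: 2·(2E) − 3·(2E) + 6·(20 + x) = 12, i.e. 120 + 6x − (120 + 3x) = 12.
Collecting terms: 3x = 12, so x = 4.
Then 2E = 120 + 3·4 = 132, so E = 66, V = 2E/3 = 44, F = 20 + 4 = 24.

66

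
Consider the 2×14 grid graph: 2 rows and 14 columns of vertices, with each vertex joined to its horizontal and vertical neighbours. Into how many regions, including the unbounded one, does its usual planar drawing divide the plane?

The grid has V = 2·14 = 28 vertices and E = 2·13 + 14·1 = 40 edges.
F = 2 − V + E = 2 − 28 + 40 = 14.

14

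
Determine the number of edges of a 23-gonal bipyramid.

A bipyramid over an n-gon has 2n triangular faces and n + 2 vertices: V = 23 + 2 = 25, E = 3·23 = 69, F = 2·23 = 46.

69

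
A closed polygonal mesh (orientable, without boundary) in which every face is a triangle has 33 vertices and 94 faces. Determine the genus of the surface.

8

Every face is a triangle, so 2E = 3·94 = 282, giving E = 141.
χ = V − E + F = 33 − 141 + 94 = -14.
For a closed orientable surface χ = 2 − 2g, so g = (2 − (-14))/2 = 8.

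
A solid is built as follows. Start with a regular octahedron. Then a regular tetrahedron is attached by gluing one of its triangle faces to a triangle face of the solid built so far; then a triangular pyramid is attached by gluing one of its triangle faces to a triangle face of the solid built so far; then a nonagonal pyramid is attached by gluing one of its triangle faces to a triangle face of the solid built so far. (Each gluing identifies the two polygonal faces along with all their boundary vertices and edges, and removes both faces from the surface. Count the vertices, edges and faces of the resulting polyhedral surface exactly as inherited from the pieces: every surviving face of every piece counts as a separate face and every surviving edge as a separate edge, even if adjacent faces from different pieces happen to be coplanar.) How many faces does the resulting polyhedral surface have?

20

A regular octahedron: V=6, E=12, F=8.
Attach a regular tetrahedron (V=4, E=6, F=4) along a 3-gon: merge 3 vertices and 3 edges, delete both glued faces → V=7, E=15, F=10.
Attach a triangular pyramid (V=4, E=6, F=4) along a 3-gon: merge 3 vertices and 3 edges, delete both glued faces → V=8, E=18, F=12.
Attach a nonagonal pyramid (V=10, E=18, F=10) along a 3-gon: merge 3 vertices and 3 edges, delete both glued faces → V=15, E=33, F=20.
Check: V − E + F = 15 − 33 + 20 = 2.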